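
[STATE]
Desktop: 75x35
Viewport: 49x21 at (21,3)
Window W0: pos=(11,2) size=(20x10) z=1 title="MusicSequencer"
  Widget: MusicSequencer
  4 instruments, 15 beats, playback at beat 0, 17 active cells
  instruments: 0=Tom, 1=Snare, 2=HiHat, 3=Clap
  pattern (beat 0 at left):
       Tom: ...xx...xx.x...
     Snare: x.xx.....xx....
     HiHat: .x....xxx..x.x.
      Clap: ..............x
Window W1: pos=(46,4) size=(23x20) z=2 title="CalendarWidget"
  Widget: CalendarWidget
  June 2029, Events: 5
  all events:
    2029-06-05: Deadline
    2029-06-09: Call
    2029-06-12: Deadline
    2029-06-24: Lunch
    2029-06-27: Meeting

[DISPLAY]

uencer   ┃                                       
─────────┨               ┏━━━━━━━━━━━━━━━━━━━━━┓ 
345678901┃               ┃ CalendarWidget      ┃ 
██···██·█┃               ┠─────────────────────┨ 
█·····██·┃               ┃      June 2029      ┃ 
···███··█┃               ┃Mo Tu We Th Fr Sa Su ┃ 
·········┃               ┃             1  2  3 ┃ 
         ┃               ┃ 4  5*  6  7  8  9* 1┃ 
━━━━━━━━━┛               ┃11 12* 13 14 15 16 17┃ 
                         ┃18 19 20 21 22 23 24*┃ 
                         ┃25 26 27* 28 29 30   ┃ 
                         ┃                     ┃ 
                         ┃                     ┃ 
                         ┃                     ┃ 
                         ┃                     ┃ 
                         ┃                     ┃ 
                         ┃                     ┃ 
                         ┃                     ┃ 
                         ┃                     ┃ 
                         ┃                     ┃ 
                         ┗━━━━━━━━━━━━━━━━━━━━━┛ 


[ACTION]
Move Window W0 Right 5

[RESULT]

icSequencer   ┃                                  
──────────────┨          ┏━━━━━━━━━━━━━━━━━━━━━┓ 
  ▼12345678901┃          ┃ CalendarWidget      ┃ 
om···██···██·█┃          ┠─────────────────────┨ 
re█·██·····██·┃          ┃      June 2029      ┃ 
at·█····███··█┃          ┃Mo Tu We Th Fr Sa Su ┃ 
ap············┃          ┃             1  2  3 ┃ 
              ┃          ┃ 4  5*  6  7  8  9* 1┃ 
━━━━━━━━━━━━━━┛          ┃11 12* 13 14 15 16 17┃ 
                         ┃18 19 20 21 22 23 24*┃ 
                         ┃25 26 27* 28 29 30   ┃ 
                         ┃                     ┃ 
                         ┃                     ┃ 
                         ┃                     ┃ 
                         ┃                     ┃ 
                         ┃                     ┃ 
                         ┃                     ┃ 
                         ┃                     ┃ 
                         ┃                     ┃ 
                         ┃                     ┃ 
                         ┗━━━━━━━━━━━━━━━━━━━━━┛ 


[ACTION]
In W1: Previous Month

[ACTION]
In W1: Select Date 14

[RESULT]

icSequencer   ┃                                  
──────────────┨          ┏━━━━━━━━━━━━━━━━━━━━━┓ 
  ▼12345678901┃          ┃ CalendarWidget      ┃ 
om···██···██·█┃          ┠─────────────────────┨ 
re█·██·····██·┃          ┃       May 2029      ┃ 
at·█····███··█┃          ┃Mo Tu We Th Fr Sa Su ┃ 
ap············┃          ┃    1  2  3  4  5  6 ┃ 
              ┃          ┃ 7  8  9 10 11 12 13 ┃ 
━━━━━━━━━━━━━━┛          ┃[14] 15 16 17 18 19 2┃ 
                         ┃21 22 23 24 25 26 27 ┃ 
                         ┃28 29 30 31          ┃ 
                         ┃                     ┃ 
                         ┃                     ┃ 
                         ┃                     ┃ 
                         ┃                     ┃ 
                         ┃                     ┃ 
                         ┃                     ┃ 
                         ┃                     ┃ 
                         ┃                     ┃ 
                         ┃                     ┃ 
                         ┗━━━━━━━━━━━━━━━━━━━━━┛ 


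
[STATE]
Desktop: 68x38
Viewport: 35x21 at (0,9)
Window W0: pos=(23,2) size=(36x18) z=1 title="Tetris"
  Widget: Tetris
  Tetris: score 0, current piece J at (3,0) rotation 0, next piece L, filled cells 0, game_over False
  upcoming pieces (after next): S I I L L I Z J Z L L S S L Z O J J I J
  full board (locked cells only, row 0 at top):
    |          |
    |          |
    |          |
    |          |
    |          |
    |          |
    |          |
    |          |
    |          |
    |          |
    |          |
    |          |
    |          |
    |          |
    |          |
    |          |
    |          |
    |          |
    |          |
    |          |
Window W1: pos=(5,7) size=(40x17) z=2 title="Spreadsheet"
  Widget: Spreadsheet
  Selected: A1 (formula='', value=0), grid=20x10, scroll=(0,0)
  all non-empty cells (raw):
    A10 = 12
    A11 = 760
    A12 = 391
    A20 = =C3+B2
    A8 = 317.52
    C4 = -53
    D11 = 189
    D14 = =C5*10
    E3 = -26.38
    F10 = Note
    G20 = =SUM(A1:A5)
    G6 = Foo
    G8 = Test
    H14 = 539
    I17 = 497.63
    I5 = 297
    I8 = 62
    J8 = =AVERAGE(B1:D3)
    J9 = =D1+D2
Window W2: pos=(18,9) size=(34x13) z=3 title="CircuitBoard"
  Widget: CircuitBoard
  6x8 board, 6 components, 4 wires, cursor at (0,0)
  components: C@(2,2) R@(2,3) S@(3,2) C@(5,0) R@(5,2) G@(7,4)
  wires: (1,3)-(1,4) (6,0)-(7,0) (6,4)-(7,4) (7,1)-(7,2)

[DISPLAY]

     ┠────────────┏━━━━━━━━━━━━━━━━
     ┃A1:         ┃ CircuitBoard   
     ┃       A    ┠────────────────
     ┃------------┃   0 1 2 3 4 5  
     ┃  1      [0]┃0  [.]          
     ┃  2        0┃                
     ┃  3        0┃1               
     ┃  4        0┃                
     ┃  5        0┃2           C   
     ┃  6        0┃                
     ┃  7        0┃3           S   
     ┃  8   317.52┃                
     ┃  9        0┗━━━━━━━━━━━━━━━━
     ┃ 10       12       0       0 
     ┗━━━━━━━━━━━━━━━━━━━━━━━━━━━━━
                                   
                                   
                                   
                                   
                                   
                                   


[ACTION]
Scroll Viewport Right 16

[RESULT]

──┏━━━━━━━━━━━━━━━━━━━━━━━━━━━━━━━━
  ┃ CircuitBoard                   
  ┠────────────────────────────────
--┃   0 1 2 3 4 5                  
0]┃0  [.]                          
 0┃                                
 0┃1               · ─ ·           
 0┃                                
 0┃2           C   R               
 0┃                                
 0┃3           S                   
52┃                                
 0┗━━━━━━━━━━━━━━━━━━━━━━━━━━━━━━━━
12       0       0       0  ┃      
━━━━━━━━━━━━━━━━━━━━━━━━━━━━┛      
                                   
                                   
                                   
                                   
                                   
                                   


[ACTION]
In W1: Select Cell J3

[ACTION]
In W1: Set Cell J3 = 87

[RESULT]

──┏━━━━━━━━━━━━━━━━━━━━━━━━━━━━━━━━
  ┃ CircuitBoard                   
  ┠────────────────────────────────
--┃   0 1 2 3 4 5                  
 0┃0  [.]                          
 0┃                                
 0┃1               · ─ ·           
 0┃                                
 0┃2           C   R               
 0┃                                
 0┃3           S                   
52┃                                
 0┗━━━━━━━━━━━━━━━━━━━━━━━━━━━━━━━━
12       0       0       0  ┃      
━━━━━━━━━━━━━━━━━━━━━━━━━━━━┛      
                                   
                                   
                                   
                                   
                                   
                                   


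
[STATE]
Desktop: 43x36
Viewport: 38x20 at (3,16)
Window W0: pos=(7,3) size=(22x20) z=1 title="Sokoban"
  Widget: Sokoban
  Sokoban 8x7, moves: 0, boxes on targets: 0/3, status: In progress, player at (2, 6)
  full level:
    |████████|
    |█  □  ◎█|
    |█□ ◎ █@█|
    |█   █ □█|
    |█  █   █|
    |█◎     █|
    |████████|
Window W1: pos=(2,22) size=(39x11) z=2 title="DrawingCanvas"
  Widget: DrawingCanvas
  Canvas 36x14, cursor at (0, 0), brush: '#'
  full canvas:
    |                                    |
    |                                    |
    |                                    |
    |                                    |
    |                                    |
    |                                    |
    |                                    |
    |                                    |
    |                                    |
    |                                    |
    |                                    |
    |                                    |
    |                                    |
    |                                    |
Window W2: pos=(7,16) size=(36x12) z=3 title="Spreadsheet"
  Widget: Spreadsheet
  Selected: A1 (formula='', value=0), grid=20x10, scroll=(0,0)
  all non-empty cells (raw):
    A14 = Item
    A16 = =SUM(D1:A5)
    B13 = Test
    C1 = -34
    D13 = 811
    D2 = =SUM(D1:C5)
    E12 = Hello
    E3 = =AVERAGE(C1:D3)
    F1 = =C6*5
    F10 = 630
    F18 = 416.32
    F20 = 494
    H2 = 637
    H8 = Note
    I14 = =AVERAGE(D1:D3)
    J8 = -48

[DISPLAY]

    ┏━━━━━━━━━━━━━━━━━━━━━━━━━━━━━━━━━
    ┃ Spreadsheet                     
    ┠─────────────────────────────────
    ┃A1:                              
    ┃       A       B       C       D 
    ┃---------------------------------
━━━━┃  1      [0]       0     -34     
 Dra┃  2        0       0       0#CIRC
────┃  3        0       0       0     
+   ┃  4        0       0       0     
    ┃  5        0       0       0     
    ┗━━━━━━━━━━━━━━━━━━━━━━━━━━━━━━━━━
                                     ┃
                                     ┃
                                     ┃
                                     ┃
━━━━━━━━━━━━━━━━━━━━━━━━━━━━━━━━━━━━━┛
                                      
                                      
                                      


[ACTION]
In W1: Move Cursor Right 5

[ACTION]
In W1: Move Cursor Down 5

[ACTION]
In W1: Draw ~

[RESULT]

    ┏━━━━━━━━━━━━━━━━━━━━━━━━━━━━━━━━━
    ┃ Spreadsheet                     
    ┠─────────────────────────────────
    ┃A1:                              
    ┃       A       B       C       D 
    ┃---------------------------------
━━━━┃  1      [0]       0     -34     
 Dra┃  2        0       0       0#CIRC
────┃  3        0       0       0     
    ┃  4        0       0       0     
    ┃  5        0       0       0     
    ┗━━━━━━━━━━━━━━━━━━━━━━━━━━━━━━━━━
                                     ┃
                                     ┃
     ~                               ┃
                                     ┃
━━━━━━━━━━━━━━━━━━━━━━━━━━━━━━━━━━━━━┛
                                      
                                      
                                      


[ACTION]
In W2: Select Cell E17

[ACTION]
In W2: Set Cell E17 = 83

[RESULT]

    ┏━━━━━━━━━━━━━━━━━━━━━━━━━━━━━━━━━
    ┃ Spreadsheet                     
    ┠─────────────────────────────────
    ┃E17: 83                          
    ┃       A       B       C       D 
    ┃---------------------------------
━━━━┃  1        0       0     -34     
 Dra┃  2        0       0       0#CIRC
────┃  3        0       0       0     
    ┃  4        0       0       0     
    ┃  5        0       0       0     
    ┗━━━━━━━━━━━━━━━━━━━━━━━━━━━━━━━━━
                                     ┃
                                     ┃
     ~                               ┃
                                     ┃
━━━━━━━━━━━━━━━━━━━━━━━━━━━━━━━━━━━━━┛
                                      
                                      
                                      


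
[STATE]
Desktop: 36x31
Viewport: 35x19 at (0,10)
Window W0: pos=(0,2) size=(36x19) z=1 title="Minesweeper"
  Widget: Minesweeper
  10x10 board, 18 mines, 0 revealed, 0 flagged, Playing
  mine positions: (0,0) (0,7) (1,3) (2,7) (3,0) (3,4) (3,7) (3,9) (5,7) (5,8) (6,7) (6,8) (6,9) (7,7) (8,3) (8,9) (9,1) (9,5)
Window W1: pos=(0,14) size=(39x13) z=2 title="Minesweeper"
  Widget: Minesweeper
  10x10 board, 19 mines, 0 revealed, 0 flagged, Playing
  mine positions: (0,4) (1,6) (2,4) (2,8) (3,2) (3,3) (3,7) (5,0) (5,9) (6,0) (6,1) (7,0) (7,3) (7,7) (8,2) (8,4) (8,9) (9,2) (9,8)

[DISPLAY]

┃■■■■■■■■■■                        
┃■■■■■■■■■■                        
┃■■■■■■■■■■                        
┃■■■■■■■■■■                        
┏━━━━━━━━━━━━━━━━━━━━━━━━━━━━━━━━━━
┃ Minesweeper                      
┠──────────────────────────────────
┃■■■■■■■■■■                        
┃■■■■■■■■■■                        
┃■■■■■■■■■■                        
┃■■■■■■■■■■                        
┃■■■■■■■■■■                        
┃■■■■■■■■■■                        
┃■■■■■■■■■■                        
┃■■■■■■■■■■                        
┃■■■■■■■■■■                        
┗━━━━━━━━━━━━━━━━━━━━━━━━━━━━━━━━━━
                                   
                                   


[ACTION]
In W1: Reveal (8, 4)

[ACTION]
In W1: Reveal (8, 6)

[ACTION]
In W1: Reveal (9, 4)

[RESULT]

┃■■■■■■■■■■                        
┃■■■■■■■■■■                        
┃■■■■■■■■■■                        
┃■■■■■■■■■■                        
┏━━━━━━━━━━━━━━━━━━━━━━━━━━━━━━━━━━
┃ Minesweeper                      
┠──────────────────────────────────
┃■■■■✹■■■■■                        
┃■■■■■■✹■■■                        
┃■■■■✹■■■✹■                        
┃■■✹✹■■■✹■■                        
┃■■■■■■■■■■                        
┃✹■■■■■■■■✹                        
┃✹✹■■■■■■■■                        
┃✹■■✹■■■✹■■                        
┃■■✹■✹■■■■✹                        
┗━━━━━━━━━━━━━━━━━━━━━━━━━━━━━━━━━━
                                   
                                   


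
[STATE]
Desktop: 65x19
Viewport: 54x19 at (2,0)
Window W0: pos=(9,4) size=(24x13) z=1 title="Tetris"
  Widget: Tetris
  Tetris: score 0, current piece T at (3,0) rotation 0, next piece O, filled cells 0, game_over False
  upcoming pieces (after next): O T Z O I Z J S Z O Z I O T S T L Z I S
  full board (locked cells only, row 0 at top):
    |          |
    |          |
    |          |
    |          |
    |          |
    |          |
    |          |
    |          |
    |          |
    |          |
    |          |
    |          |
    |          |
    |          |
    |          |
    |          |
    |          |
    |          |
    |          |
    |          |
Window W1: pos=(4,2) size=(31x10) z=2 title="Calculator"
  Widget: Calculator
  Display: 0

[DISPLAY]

                                                      
                                                      
  ┏━━━━━━━━━━━━━━━━━━━━━━━━━━━━━┓                     
  ┃ Calculator                  ┃                     
  ┠─────────────────────────────┨                     
  ┃                            0┃                     
  ┃┌───┬───┬───┬───┐            ┃                     
  ┃│ 7 │ 8 │ 9 │ ÷ │            ┃                     
  ┃├───┼───┼───┼───┤            ┃                     
  ┃│ 4 │ 5 │ 6 │ × │            ┃                     
  ┃└───┴───┴───┴───┘            ┃                     
  ┗━━━━━━━━━━━━━━━━━━━━━━━━━━━━━┛                     
       ┃          │           ┃                       
       ┃          │Score:     ┃                       
       ┃          │0          ┃                       
       ┃          │           ┃                       
       ┗━━━━━━━━━━━━━━━━━━━━━━┛                       
                                                      
                                                      


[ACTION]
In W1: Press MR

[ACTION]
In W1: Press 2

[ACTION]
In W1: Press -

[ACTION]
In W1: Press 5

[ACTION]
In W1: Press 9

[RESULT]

                                                      
                                                      
  ┏━━━━━━━━━━━━━━━━━━━━━━━━━━━━━┓                     
  ┃ Calculator                  ┃                     
  ┠─────────────────────────────┨                     
  ┃                           59┃                     
  ┃┌───┬───┬───┬───┐            ┃                     
  ┃│ 7 │ 8 │ 9 │ ÷ │            ┃                     
  ┃├───┼───┼───┼───┤            ┃                     
  ┃│ 4 │ 5 │ 6 │ × │            ┃                     
  ┃└───┴───┴───┴───┘            ┃                     
  ┗━━━━━━━━━━━━━━━━━━━━━━━━━━━━━┛                     
       ┃          │           ┃                       
       ┃          │Score:     ┃                       
       ┃          │0          ┃                       
       ┃          │           ┃                       
       ┗━━━━━━━━━━━━━━━━━━━━━━┛                       
                                                      
                                                      


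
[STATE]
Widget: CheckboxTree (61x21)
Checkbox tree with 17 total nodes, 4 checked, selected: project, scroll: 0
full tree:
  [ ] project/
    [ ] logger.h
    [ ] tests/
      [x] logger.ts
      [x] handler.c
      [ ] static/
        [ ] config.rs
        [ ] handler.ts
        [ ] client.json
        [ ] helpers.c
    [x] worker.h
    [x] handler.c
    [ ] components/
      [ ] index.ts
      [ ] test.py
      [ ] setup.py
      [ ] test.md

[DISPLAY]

>[-] project/                                                
   [ ] logger.h                                              
   [-] tests/                                                
     [x] logger.ts                                           
     [x] handler.c                                           
     [ ] static/                                             
       [ ] config.rs                                         
       [ ] handler.ts                                        
       [ ] client.json                                       
       [ ] helpers.c                                         
   [x] worker.h                                              
   [x] handler.c                                             
   [ ] components/                                           
     [ ] index.ts                                            
     [ ] test.py                                             
     [ ] setup.py                                            
     [ ] test.md                                             
                                                             
                                                             
                                                             
                                                             


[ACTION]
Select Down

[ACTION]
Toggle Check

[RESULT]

 [-] project/                                                
>  [x] logger.h                                              
   [-] tests/                                                
     [x] logger.ts                                           
     [x] handler.c                                           
     [ ] static/                                             
       [ ] config.rs                                         
       [ ] handler.ts                                        
       [ ] client.json                                       
       [ ] helpers.c                                         
   [x] worker.h                                              
   [x] handler.c                                             
   [ ] components/                                           
     [ ] index.ts                                            
     [ ] test.py                                             
     [ ] setup.py                                            
     [ ] test.md                                             
                                                             
                                                             
                                                             
                                                             


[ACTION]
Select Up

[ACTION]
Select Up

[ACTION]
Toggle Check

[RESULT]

>[x] project/                                                
   [x] logger.h                                              
   [x] tests/                                                
     [x] logger.ts                                           
     [x] handler.c                                           
     [x] static/                                             
       [x] config.rs                                         
       [x] handler.ts                                        
       [x] client.json                                       
       [x] helpers.c                                         
   [x] worker.h                                              
   [x] handler.c                                             
   [x] components/                                           
     [x] index.ts                                            
     [x] test.py                                             
     [x] setup.py                                            
     [x] test.md                                             
                                                             
                                                             
                                                             
                                                             


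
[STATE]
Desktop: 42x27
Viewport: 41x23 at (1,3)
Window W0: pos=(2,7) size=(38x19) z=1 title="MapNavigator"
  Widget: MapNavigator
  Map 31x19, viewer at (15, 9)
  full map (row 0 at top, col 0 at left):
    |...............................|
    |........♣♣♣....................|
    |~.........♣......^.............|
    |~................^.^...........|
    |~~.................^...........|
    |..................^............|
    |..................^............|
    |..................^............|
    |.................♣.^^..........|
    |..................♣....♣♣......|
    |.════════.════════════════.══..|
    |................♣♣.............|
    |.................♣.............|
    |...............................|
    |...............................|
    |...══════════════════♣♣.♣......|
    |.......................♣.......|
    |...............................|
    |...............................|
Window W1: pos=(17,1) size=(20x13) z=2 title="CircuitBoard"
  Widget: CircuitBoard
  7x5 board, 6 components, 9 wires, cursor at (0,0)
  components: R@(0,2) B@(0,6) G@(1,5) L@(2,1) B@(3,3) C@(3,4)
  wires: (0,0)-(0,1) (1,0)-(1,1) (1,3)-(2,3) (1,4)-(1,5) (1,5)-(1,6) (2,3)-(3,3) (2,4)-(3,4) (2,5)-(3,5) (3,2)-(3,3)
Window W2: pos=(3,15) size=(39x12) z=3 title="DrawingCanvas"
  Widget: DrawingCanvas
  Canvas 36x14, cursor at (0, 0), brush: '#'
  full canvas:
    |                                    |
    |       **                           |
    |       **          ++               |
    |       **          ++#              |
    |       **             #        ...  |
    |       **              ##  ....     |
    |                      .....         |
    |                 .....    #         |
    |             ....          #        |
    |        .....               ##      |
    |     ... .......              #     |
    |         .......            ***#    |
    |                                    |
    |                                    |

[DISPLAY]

                ┠──────────────────┨     
                ┃   0 1 2 3 4 5 6  ┃     
                ┃0  [.]─ ·   R     ┃     
                ┃                  ┃     
 ┏━━━━━━━━━━━━━━┃1   · ─ ·       · ┃━━┓  
 ┃ MapNavigator ┃                │ ┃  ┃  
 ┠──────────────┃2       L       · ┃──┨  
 ┃   ~.........♣┃                │ ┃  ┃  
 ┃   ~..........┃3           · ─ B ┃  ┃  
 ┃   ~~.........┃                  ┃  ┃  
 ┃   ...........┗━━━━━━━━━━━━━━━━━━┛  ┃  
 ┃   ..................^............  ┃  
 ┃┏━━━━━━━━━━━━━━━━━━━━━━━━━━━━━━━━━━━━━┓
 ┃┃ DrawingCanvas                       ┃
 ┃┠─────────────────────────────────────┨
 ┃┃+                                    ┃
 ┃┃       **                            ┃
 ┃┃       **          ++                ┃
 ┃┃       **          ++#               ┃
 ┃┃       **             #        ...   ┃
 ┃┃       **              ##  ....      ┃
 ┃┃                      .....          ┃
 ┗┃                 .....    #          ┃


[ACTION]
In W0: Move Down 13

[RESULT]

                ┠──────────────────┨     
                ┃   0 1 2 3 4 5 6  ┃     
                ┃0  [.]─ ·   R     ┃     
                ┃                  ┃     
 ┏━━━━━━━━━━━━━━┃1   · ─ ·       · ┃━━┓  
 ┃ MapNavigator ┃                │ ┃  ┃  
 ┠──────────────┃2       L       · ┃──┨  
 ┃   ...........┃                │ ┃  ┃  
 ┃   ...........┃3           · ─ B ┃  ┃  
 ┃   ...........┃                  ┃  ┃  
 ┃   ...........┗━━━━━━━━━━━━━━━━━━┛  ┃  
 ┃   ...══════════════════♣♣.♣......  ┃  
 ┃┏━━━━━━━━━━━━━━━━━━━━━━━━━━━━━━━━━━━━━┓
 ┃┃ DrawingCanvas                       ┃
 ┃┠─────────────────────────────────────┨
 ┃┃+                                    ┃
 ┃┃       **                            ┃
 ┃┃       **          ++                ┃
 ┃┃       **          ++#               ┃
 ┃┃       **             #        ...   ┃
 ┃┃       **              ##  ....      ┃
 ┃┃                      .....          ┃
 ┗┃                 .....    #          ┃


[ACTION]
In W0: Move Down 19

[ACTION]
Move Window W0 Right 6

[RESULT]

                ┠──────────────────┨     
                ┃   0 1 2 3 4 5 6  ┃     
                ┃0  [.]─ ·   R     ┃     
                ┃                  ┃     
   ┏━━━━━━━━━━━━┃1   · ─ ·       · ┃━━━━┓
   ┃ MapNavigato┃                │ ┃    ┃
   ┠────────────┃2       L       · ┃────┨
   ┃   .........┃                │ ┃..  ┃
   ┃   .........┃3           · ─ B ┃..  ┃
   ┃   .........┃                  ┃..  ┃
   ┃   .........┗━━━━━━━━━━━━━━━━━━┛..  ┃
   ┃   ...══════════════════♣♣.♣......  ┃
  ┏━━━━━━━━━━━━━━━━━━━━━━━━━━━━━━━━━━━━━┓
  ┃ DrawingCanvas                       ┃
  ┠─────────────────────────────────────┨
  ┃+                                    ┃
  ┃       **                            ┃
  ┃       **          ++                ┃
  ┃       **          ++#               ┃
  ┃       **             #        ...   ┃
  ┃       **              ##  ....      ┃
  ┃                      .....          ┃
  ┃                 .....    #          ┃


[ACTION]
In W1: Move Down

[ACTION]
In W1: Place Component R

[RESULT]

                ┠──────────────────┨     
                ┃   0 1 2 3 4 5 6  ┃     
                ┃0   · ─ ·   R     ┃     
                ┃                  ┃     
   ┏━━━━━━━━━━━━┃1  [R]─ ·       · ┃━━━━┓
   ┃ MapNavigato┃                │ ┃    ┃
   ┠────────────┃2       L       · ┃────┨
   ┃   .........┃                │ ┃..  ┃
   ┃   .........┃3           · ─ B ┃..  ┃
   ┃   .........┃                  ┃..  ┃
   ┃   .........┗━━━━━━━━━━━━━━━━━━┛..  ┃
   ┃   ...══════════════════♣♣.♣......  ┃
  ┏━━━━━━━━━━━━━━━━━━━━━━━━━━━━━━━━━━━━━┓
  ┃ DrawingCanvas                       ┃
  ┠─────────────────────────────────────┨
  ┃+                                    ┃
  ┃       **                            ┃
  ┃       **          ++                ┃
  ┃       **          ++#               ┃
  ┃       **             #        ...   ┃
  ┃       **              ##  ....      ┃
  ┃                      .....          ┃
  ┃                 .....    #          ┃


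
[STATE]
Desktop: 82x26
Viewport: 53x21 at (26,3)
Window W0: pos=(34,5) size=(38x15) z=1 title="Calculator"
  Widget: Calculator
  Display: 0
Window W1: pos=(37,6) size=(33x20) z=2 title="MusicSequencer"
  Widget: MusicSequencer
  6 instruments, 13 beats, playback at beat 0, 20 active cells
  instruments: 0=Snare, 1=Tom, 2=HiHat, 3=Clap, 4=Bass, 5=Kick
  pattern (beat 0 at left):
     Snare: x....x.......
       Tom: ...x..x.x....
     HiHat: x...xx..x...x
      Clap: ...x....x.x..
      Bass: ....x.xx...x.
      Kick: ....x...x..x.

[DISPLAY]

                                                     
                                                     
        ┏━━━━━━━━━━━━━━━━━━━━━━━━━━━━━━━━━━━━┓       
        ┃ C┏━━━━━━━━━━━━━━━━━━━━━━━━━━━━━━━┓ ┃       
        ┠──┃ MusicSequencer                ┃─┨       
        ┃  ┠───────────────────────────────┨0┃       
        ┃┌─┃      ▼123456789012            ┃ ┃       
        ┃│ ┃ Snare█····█·······            ┃ ┃       
        ┃├─┃   Tom···█··█·█····            ┃ ┃       
        ┃│ ┃ HiHat█···██··█···█            ┃ ┃       
        ┃├─┃  Clap···█····█·█··            ┃ ┃       
        ┃│ ┃  Bass····█·██···█·            ┃ ┃       
        ┃├─┃  Kick····█···█··█·            ┃ ┃       
        ┃│ ┃                               ┃ ┃       
        ┃├─┃                               ┃ ┃       
        ┃│ ┃                               ┃ ┃       
        ┗━━┃                               ┃━┛       
           ┃                               ┃         
           ┃                               ┃         
           ┃                               ┃         
           ┃                               ┃         


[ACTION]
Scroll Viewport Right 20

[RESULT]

                                                     
                                                     
     ┏━━━━━━━━━━━━━━━━━━━━━━━━━━━━━━━━━━━━┓          
     ┃ C┏━━━━━━━━━━━━━━━━━━━━━━━━━━━━━━━┓ ┃          
     ┠──┃ MusicSequencer                ┃─┨          
     ┃  ┠───────────────────────────────┨0┃          
     ┃┌─┃      ▼123456789012            ┃ ┃          
     ┃│ ┃ Snare█····█·······            ┃ ┃          
     ┃├─┃   Tom···█··█·█····            ┃ ┃          
     ┃│ ┃ HiHat█···██··█···█            ┃ ┃          
     ┃├─┃  Clap···█····█·█··            ┃ ┃          
     ┃│ ┃  Bass····█·██···█·            ┃ ┃          
     ┃├─┃  Kick····█···█··█·            ┃ ┃          
     ┃│ ┃                               ┃ ┃          
     ┃├─┃                               ┃ ┃          
     ┃│ ┃                               ┃ ┃          
     ┗━━┃                               ┃━┛          
        ┃                               ┃            
        ┃                               ┃            
        ┃                               ┃            
        ┃                               ┃            


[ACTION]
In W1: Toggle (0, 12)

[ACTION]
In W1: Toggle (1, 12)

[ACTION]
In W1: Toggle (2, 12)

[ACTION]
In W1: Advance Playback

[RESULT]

                                                     
                                                     
     ┏━━━━━━━━━━━━━━━━━━━━━━━━━━━━━━━━━━━━┓          
     ┃ C┏━━━━━━━━━━━━━━━━━━━━━━━━━━━━━━━┓ ┃          
     ┠──┃ MusicSequencer                ┃─┨          
     ┃  ┠───────────────────────────────┨0┃          
     ┃┌─┃      0▼23456789012            ┃ ┃          
     ┃│ ┃ Snare█····█······█            ┃ ┃          
     ┃├─┃   Tom···█··█·█···█            ┃ ┃          
     ┃│ ┃ HiHat█···██··█····            ┃ ┃          
     ┃├─┃  Clap···█····█·█··            ┃ ┃          
     ┃│ ┃  Bass····█·██···█·            ┃ ┃          
     ┃├─┃  Kick····█···█··█·            ┃ ┃          
     ┃│ ┃                               ┃ ┃          
     ┃├─┃                               ┃ ┃          
     ┃│ ┃                               ┃ ┃          
     ┗━━┃                               ┃━┛          
        ┃                               ┃            
        ┃                               ┃            
        ┃                               ┃            
        ┃                               ┃            


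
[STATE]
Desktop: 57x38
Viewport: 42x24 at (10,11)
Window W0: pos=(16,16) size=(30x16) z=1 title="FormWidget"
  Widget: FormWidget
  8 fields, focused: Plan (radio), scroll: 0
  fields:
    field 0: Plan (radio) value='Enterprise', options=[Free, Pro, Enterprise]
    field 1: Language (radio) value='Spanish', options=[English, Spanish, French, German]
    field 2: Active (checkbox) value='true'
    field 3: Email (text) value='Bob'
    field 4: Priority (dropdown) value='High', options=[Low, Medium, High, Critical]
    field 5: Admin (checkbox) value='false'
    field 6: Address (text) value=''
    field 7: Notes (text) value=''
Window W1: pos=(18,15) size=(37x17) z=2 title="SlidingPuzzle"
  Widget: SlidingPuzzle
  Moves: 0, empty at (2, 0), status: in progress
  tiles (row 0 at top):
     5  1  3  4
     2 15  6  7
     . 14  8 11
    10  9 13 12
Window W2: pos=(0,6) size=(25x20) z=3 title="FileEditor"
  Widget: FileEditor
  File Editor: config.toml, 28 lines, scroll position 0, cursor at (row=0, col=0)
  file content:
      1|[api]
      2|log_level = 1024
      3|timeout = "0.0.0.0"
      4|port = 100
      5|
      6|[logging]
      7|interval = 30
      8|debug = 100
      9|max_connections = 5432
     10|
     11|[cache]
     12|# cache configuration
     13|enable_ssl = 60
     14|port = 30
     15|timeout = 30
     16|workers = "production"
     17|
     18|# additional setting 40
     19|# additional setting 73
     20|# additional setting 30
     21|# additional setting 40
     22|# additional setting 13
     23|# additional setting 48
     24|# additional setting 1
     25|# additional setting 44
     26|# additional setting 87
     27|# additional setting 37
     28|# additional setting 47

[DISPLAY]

 "0.0.0.0"   ░┃                           
0            ░┃                           
             ░┃                           
             ░┃                           
= 30         ░┃━━━━━━━━━━━━━━━━━━━━━━━━━━━
00           ░┃ngPuzzle                   
ctions = 5432░┃───────────────────────────
             ░┃────┬────┬────┐            
             ░┃  1 │  3 │  4 │            
onfiguration ░┃────┼────┼────┤            
l = 60       ░┃ 15 │  6 │  7 │            
             ░┃────┼────┼────┤            
 30          ░┃ 14 │  8 │ 11 │            
 "production"▼┃────┼────┼────┤            
━━━━━━━━━━━━━━┛  9 │ 13 │ 12 │            
      ┃ ┃└────┴────┴────┴────┘            
      ┃ ┃Moves: 0                         
      ┃ ┃                                 
      ┃ ┃                                 
      ┃ ┃                                 
      ┗━┗━━━━━━━━━━━━━━━━━━━━━━━━━━━━━━━━━
                                          
                                          
                                          


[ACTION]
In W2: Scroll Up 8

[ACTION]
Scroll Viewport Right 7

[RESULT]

.0.0"   ░┃                                
        ░┃                                
        ░┃                                
        ░┃                                
        ░┃━━━━━━━━━━━━━━━━━━━━━━━━━━━━━┓  
        ░┃ngPuzzle                     ┃  
s = 5432░┃─────────────────────────────┨  
        ░┃────┬────┬────┐              ┃  
        ░┃  1 │  3 │  4 │              ┃  
uration ░┃────┼────┼────┤              ┃  
0       ░┃ 15 │  6 │  7 │              ┃  
        ░┃────┼────┼────┤              ┃  
        ░┃ 14 │  8 │ 11 │              ┃  
duction"▼┃────┼────┼────┤              ┃  
━━━━━━━━━┛  9 │ 13 │ 12 │              ┃  
 ┃ ┃└────┴────┴────┴────┘              ┃  
 ┃ ┃Moves: 0                           ┃  
 ┃ ┃                                   ┃  
 ┃ ┃                                   ┃  
 ┃ ┃                                   ┃  
 ┗━┗━━━━━━━━━━━━━━━━━━━━━━━━━━━━━━━━━━━┛  
                                          
                                          
                                          


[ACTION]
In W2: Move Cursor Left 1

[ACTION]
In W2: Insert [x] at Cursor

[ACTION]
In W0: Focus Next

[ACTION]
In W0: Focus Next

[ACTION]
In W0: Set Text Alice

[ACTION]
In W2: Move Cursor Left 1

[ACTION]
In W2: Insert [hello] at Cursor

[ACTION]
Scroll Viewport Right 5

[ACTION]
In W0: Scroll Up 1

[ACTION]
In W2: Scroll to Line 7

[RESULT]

s = 5432░┃                                
        ░┃                                
        ░┃                                
uration ░┃                                
0       ░┃━━━━━━━━━━━━━━━━━━━━━━━━━━━━━┓  
        ░┃ngPuzzle                     ┃  
        █┃─────────────────────────────┨  
duction"░┃────┬────┬────┐              ┃  
        ░┃  1 │  3 │  4 │              ┃  
etting 4░┃────┼────┼────┤              ┃  
etting 7░┃ 15 │  6 │  7 │              ┃  
etting 3░┃────┼────┼────┤              ┃  
etting 4░┃ 14 │  8 │ 11 │              ┃  
etting 1▼┃────┼────┼────┤              ┃  
━━━━━━━━━┛  9 │ 13 │ 12 │              ┃  
 ┃ ┃└────┴────┴────┴────┘              ┃  
 ┃ ┃Moves: 0                           ┃  
 ┃ ┃                                   ┃  
 ┃ ┃                                   ┃  
 ┃ ┃                                   ┃  
 ┗━┗━━━━━━━━━━━━━━━━━━━━━━━━━━━━━━━━━━━┛  
                                          
                                          
                                          
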